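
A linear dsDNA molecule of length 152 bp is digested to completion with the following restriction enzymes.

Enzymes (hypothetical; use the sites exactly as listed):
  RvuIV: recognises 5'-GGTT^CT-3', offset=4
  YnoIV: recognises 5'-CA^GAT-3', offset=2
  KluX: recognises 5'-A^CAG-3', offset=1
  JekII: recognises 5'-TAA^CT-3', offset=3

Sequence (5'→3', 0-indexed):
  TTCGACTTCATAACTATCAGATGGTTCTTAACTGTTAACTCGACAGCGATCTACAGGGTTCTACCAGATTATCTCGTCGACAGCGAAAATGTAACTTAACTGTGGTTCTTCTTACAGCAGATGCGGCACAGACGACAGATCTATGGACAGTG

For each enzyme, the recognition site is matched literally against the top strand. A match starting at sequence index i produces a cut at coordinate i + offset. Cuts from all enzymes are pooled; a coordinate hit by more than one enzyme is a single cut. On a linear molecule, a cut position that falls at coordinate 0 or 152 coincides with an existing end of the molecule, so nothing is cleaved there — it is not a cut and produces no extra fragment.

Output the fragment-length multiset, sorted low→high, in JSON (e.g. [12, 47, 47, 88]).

[2,5,5,5,5,5,6,6,7,7,7,7,7,8,9,10,10,13,14,14]

Per-enzyme occurrences:
  RvuIV GGTTCT/4: at [22, 56, 103] ⇒ [26, 60, 107]
  YnoIV CAGAT/2: at [17, 64, 117, 135] ⇒ [19, 66, 119, 137]
  KluX ACAG/1: at [42, 52, 79, 113, 127, 134, 146] ⇒ [43, 53, 80, 114, 128, 135, 147]
  JekII TAACT/3: at [10, 28, 35, 91, 96] ⇒ [13, 31, 38, 94, 99]

Pooled cuts: [13, 19, 26, 31, 38, 43, 53, 60, 66, 80, 94, 99, 107, 114, 119, 128, 135, 137, 147]

Fragment lengths:
  [0,13): 13 bp
  [13,19): 6 bp
  [19,26): 7 bp
  [26,31): 5 bp
  [31,38): 7 bp
  [38,43): 5 bp
  [43,53): 10 bp
  [53,60): 7 bp
  [60,66): 6 bp
  [66,80): 14 bp
  [80,94): 14 bp
  [94,99): 5 bp
  [99,107): 8 bp
  [107,114): 7 bp
  [114,119): 5 bp
  [119,128): 9 bp
  [128,135): 7 bp
  [135,137): 2 bp
  [137,147): 10 bp
  [147,152): 5 bp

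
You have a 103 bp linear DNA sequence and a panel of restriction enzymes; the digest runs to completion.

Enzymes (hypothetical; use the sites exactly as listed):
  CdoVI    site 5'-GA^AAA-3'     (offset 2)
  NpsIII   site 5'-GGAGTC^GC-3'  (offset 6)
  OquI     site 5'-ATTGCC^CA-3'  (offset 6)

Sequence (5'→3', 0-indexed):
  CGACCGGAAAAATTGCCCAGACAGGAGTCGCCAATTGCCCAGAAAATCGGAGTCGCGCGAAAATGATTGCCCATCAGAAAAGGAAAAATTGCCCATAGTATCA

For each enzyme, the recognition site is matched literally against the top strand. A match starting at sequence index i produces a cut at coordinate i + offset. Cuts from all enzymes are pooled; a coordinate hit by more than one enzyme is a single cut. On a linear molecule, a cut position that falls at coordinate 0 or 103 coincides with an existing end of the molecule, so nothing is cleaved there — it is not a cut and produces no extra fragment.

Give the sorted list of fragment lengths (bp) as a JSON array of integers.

Per-enzyme occurrences:
  CdoVI GAAAA/2: at [6, 41, 58, 76, 82] ⇒ [8, 43, 60, 78, 84]
  NpsIII GGAGTCGC/6: at [23, 48] ⇒ [29, 54]
  OquI ATTGCCCA/6: at [11, 33, 65, 87] ⇒ [17, 39, 71, 93]

Pooled cuts: [8, 17, 29, 39, 43, 54, 60, 71, 78, 84, 93]

Fragments:
  [0,8): 8 bp
  [8,17): 9 bp
  [17,29): 12 bp
  [29,39): 10 bp
  [39,43): 4 bp
  [43,54): 11 bp
  [54,60): 6 bp
  [60,71): 11 bp
  [71,78): 7 bp
  [78,84): 6 bp
  [84,93): 9 bp
  [93,103): 10 bp

[4,6,6,7,8,9,9,10,10,11,11,12]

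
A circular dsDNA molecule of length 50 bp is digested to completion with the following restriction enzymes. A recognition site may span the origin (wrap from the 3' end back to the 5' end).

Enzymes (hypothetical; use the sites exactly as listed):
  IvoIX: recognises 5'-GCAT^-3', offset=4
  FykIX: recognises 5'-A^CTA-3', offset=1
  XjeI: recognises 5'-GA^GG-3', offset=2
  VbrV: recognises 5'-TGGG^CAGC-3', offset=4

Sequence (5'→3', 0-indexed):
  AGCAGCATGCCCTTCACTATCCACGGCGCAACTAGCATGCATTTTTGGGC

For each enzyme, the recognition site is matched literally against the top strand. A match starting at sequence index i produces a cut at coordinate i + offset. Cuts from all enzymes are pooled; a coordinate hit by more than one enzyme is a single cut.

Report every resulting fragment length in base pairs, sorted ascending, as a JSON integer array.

Scan for sites:
  IvoIX GCAT/4: at [4, 34, 38] ⇒ [8, 38, 42]
  FykIX ACTA/1: at [15, 30] ⇒ [16, 31]
  XjeI (GAGG, off=2): no sites
  VbrV TGGGCAGC/4: at [45] ⇒ [49]

Pooled cuts: [8, 16, 31, 38, 42, 49]

Fragment lengths:
  8→16: 8 bp
  16→31: 15 bp
  31→38: 7 bp
  38→42: 4 bp
  42→49: 7 bp
  49→8 (wrap): 50-49+8 = 9 bp

[4,7,7,8,9,15]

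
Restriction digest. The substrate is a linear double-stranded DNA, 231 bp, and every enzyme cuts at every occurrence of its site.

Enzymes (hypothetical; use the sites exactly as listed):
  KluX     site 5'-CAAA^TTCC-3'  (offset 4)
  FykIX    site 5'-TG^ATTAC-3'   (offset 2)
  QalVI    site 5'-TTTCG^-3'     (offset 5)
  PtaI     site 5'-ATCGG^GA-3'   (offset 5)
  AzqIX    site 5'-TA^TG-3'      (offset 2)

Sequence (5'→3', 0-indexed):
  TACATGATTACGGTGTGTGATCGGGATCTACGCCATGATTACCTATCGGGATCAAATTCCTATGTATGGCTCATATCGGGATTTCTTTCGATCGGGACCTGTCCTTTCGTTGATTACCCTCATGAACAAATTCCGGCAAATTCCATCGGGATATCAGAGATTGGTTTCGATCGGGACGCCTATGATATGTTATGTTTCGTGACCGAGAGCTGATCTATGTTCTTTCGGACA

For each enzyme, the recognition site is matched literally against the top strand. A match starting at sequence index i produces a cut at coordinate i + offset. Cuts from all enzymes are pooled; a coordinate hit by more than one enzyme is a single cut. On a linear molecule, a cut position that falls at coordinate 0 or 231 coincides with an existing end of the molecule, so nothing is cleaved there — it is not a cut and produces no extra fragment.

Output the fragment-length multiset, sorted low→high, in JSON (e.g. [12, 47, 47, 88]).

Per-enzyme occurrences:
  KluX (CAAATTCC, off=4): starts [52, 126, 136] → cuts [56, 130, 140]
  FykIX (TGATTAC, off=2): starts [4, 35, 110] → cuts [6, 37, 112]
  QalVI (TTTCG, off=5): starts [85, 104, 164, 194, 222] → cuts [90, 109, 169, 199, 227]
  PtaI (ATCGGGA, off=5): starts [19, 44, 74, 90, 144, 169] → cuts [24, 49, 79, 95, 149, 174]
  AzqIX (TATG, off=2): starts [60, 64, 180, 185, 190, 215] → cuts [62, 66, 182, 187, 192, 217]

Pooled cuts: [6, 24, 37, 49, 56, 62, 66, 79, 90, 95, 109, 112, 130, 140, 149, 169, 174, 182, 187, 192, 199, 217, 227]

Fragments:
  [0,6): 6 bp
  [6,24): 18 bp
  [24,37): 13 bp
  [37,49): 12 bp
  [49,56): 7 bp
  [56,62): 6 bp
  [62,66): 4 bp
  [66,79): 13 bp
  [79,90): 11 bp
  [90,95): 5 bp
  [95,109): 14 bp
  [109,112): 3 bp
  [112,130): 18 bp
  [130,140): 10 bp
  [140,149): 9 bp
  [149,169): 20 bp
  [169,174): 5 bp
  [174,182): 8 bp
  [182,187): 5 bp
  [187,192): 5 bp
  [192,199): 7 bp
  [199,217): 18 bp
  [217,227): 10 bp
  [227,231): 4 bp

[3,4,4,5,5,5,5,6,6,7,7,8,9,10,10,11,12,13,13,14,18,18,18,20]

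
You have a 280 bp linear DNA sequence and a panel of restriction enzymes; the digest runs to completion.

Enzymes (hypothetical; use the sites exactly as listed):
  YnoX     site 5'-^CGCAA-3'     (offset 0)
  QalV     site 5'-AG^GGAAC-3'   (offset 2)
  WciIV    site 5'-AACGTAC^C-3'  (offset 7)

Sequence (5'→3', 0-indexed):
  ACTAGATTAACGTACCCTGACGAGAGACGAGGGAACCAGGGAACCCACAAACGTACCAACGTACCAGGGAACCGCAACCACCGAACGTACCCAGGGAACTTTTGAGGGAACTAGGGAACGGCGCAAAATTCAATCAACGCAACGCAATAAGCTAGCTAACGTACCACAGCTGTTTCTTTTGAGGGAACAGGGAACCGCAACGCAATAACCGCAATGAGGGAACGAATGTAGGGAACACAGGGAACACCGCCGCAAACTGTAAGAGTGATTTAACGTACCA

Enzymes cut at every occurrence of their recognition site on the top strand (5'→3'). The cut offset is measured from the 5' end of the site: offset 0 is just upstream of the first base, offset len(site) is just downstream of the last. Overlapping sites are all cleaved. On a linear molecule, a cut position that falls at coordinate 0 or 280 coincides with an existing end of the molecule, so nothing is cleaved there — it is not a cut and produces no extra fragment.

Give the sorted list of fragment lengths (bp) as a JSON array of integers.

Scan for sites:
  YnoX (CGCAA, off=0): starts [72, 121, 137, 142, 195, 200, 209, 250] → cuts [72, 121, 137, 142, 195, 200, 209, 250]
  QalV (AGGGAAC, off=2): starts [29, 37, 65, 92, 104, 112, 181, 188, 216, 229, 238] → cuts [31, 39, 67, 94, 106, 114, 183, 190, 218, 231, 240]
  WciIV (AACGTACC, off=7): starts [8, 49, 57, 83, 157, 271] → cuts [15, 56, 64, 90, 164, 278]

All cut coordinates (distinct, sorted): [15, 31, 39, 56, 64, 67, 72, 90, 94, 106, 114, 121, 137, 142, 164, 183, 190, 195, 200, 209, 218, 231, 240, 250, 278]

Fragment lengths:
  [0,15): 15 bp
  [15,31): 16 bp
  [31,39): 8 bp
  [39,56): 17 bp
  [56,64): 8 bp
  [64,67): 3 bp
  [67,72): 5 bp
  [72,90): 18 bp
  [90,94): 4 bp
  [94,106): 12 bp
  [106,114): 8 bp
  [114,121): 7 bp
  [121,137): 16 bp
  [137,142): 5 bp
  [142,164): 22 bp
  [164,183): 19 bp
  [183,190): 7 bp
  [190,195): 5 bp
  [195,200): 5 bp
  [200,209): 9 bp
  [209,218): 9 bp
  [218,231): 13 bp
  [231,240): 9 bp
  [240,250): 10 bp
  [250,278): 28 bp
  [278,280): 2 bp

[2,3,4,5,5,5,5,7,7,8,8,8,9,9,9,10,12,13,15,16,16,17,18,19,22,28]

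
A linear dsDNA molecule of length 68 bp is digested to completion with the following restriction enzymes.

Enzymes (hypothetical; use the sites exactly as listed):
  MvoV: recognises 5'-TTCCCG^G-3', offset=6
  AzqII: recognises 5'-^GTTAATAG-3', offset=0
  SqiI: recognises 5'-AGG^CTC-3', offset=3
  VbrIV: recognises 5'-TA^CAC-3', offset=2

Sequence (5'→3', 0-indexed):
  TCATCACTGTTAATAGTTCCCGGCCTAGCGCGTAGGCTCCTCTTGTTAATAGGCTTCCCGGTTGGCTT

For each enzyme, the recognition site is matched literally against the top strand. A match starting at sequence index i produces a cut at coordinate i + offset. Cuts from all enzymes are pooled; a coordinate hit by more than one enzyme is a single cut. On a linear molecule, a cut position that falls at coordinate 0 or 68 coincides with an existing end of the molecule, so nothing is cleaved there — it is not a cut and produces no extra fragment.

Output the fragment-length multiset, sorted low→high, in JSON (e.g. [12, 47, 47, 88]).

[8,8,8,14,14,16]

Site scan:
  MvoV TTCCCGG/6: at [16, 54] ⇒ [22, 60]
  AzqII GTTAATAG/0: at [8, 44] ⇒ [8, 44]
  SqiI AGGCTC/3: at [33] ⇒ [36]
  VbrIV (TACAC, off=2): no sites

All cut coordinates (distinct, sorted): [8, 22, 36, 44, 60]

Fragment lengths:
  [0,8): 8 bp
  [8,22): 14 bp
  [22,36): 14 bp
  [36,44): 8 bp
  [44,60): 16 bp
  [60,68): 8 bp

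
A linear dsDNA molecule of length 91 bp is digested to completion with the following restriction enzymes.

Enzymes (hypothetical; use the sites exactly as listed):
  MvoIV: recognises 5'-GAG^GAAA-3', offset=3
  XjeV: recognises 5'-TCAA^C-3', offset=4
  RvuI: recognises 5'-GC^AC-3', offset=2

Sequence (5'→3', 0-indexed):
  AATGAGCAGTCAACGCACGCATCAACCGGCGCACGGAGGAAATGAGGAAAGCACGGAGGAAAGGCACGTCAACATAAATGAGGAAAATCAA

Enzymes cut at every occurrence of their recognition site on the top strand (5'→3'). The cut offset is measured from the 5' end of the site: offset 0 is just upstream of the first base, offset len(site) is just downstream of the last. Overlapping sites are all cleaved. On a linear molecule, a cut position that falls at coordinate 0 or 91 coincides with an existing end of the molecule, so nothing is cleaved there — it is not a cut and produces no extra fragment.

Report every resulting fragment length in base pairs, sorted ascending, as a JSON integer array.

Per-enzyme occurrences:
  MvoIV GAGGAAA/3: at [35, 43, 55, 79] ⇒ [38, 46, 58, 82]
  XjeV TCAAC/4: at [9, 21, 68] ⇒ [13, 25, 72]
  RvuI GCAC/2: at [14, 30, 50, 63] ⇒ [16, 32, 52, 65]

Pooled cuts: [13, 16, 25, 32, 38, 46, 52, 58, 65, 72, 82]

Fragment lengths:
  [0,13): 13 bp
  [13,16): 3 bp
  [16,25): 9 bp
  [25,32): 7 bp
  [32,38): 6 bp
  [38,46): 8 bp
  [46,52): 6 bp
  [52,58): 6 bp
  [58,65): 7 bp
  [65,72): 7 bp
  [72,82): 10 bp
  [82,91): 9 bp

[3,6,6,6,7,7,7,8,9,9,10,13]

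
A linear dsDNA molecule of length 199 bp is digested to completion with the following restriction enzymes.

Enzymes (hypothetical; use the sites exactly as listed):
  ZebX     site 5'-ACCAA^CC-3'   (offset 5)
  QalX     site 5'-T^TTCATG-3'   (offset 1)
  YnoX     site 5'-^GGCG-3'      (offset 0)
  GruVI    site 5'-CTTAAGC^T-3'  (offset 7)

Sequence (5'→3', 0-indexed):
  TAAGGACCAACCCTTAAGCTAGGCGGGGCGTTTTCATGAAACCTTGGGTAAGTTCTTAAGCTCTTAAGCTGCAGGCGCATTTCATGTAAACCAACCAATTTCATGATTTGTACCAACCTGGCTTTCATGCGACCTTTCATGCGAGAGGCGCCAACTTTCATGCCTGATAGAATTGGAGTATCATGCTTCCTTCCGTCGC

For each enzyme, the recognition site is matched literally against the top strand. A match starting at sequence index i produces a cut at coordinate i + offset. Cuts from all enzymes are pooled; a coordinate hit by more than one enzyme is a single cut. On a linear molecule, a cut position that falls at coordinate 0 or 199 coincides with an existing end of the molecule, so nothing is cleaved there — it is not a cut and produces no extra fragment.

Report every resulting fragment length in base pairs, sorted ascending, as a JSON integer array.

Site scan:
  ZebX ACCAACC/5: at [5, 89, 111] ⇒ [10, 94, 116]
  QalX TTTCATG/1: at [31, 79, 98, 122, 134, 155] ⇒ [32, 80, 99, 123, 135, 156]
  YnoX GGCG/0: at [21, 26, 73, 146] ⇒ [21, 26, 73, 146]
  GruVI CTTAAGCT/7: at [12, 54, 62] ⇒ [19, 61, 69]

All cut coordinates (distinct, sorted): [10, 19, 21, 26, 32, 61, 69, 73, 80, 94, 99, 116, 123, 135, 146, 156]

Fragments:
  [0,10): 10 bp
  [10,19): 9 bp
  [19,21): 2 bp
  [21,26): 5 bp
  [26,32): 6 bp
  [32,61): 29 bp
  [61,69): 8 bp
  [69,73): 4 bp
  [73,80): 7 bp
  [80,94): 14 bp
  [94,99): 5 bp
  [99,116): 17 bp
  [116,123): 7 bp
  [123,135): 12 bp
  [135,146): 11 bp
  [146,156): 10 bp
  [156,199): 43 bp

[2,4,5,5,6,7,7,8,9,10,10,11,12,14,17,29,43]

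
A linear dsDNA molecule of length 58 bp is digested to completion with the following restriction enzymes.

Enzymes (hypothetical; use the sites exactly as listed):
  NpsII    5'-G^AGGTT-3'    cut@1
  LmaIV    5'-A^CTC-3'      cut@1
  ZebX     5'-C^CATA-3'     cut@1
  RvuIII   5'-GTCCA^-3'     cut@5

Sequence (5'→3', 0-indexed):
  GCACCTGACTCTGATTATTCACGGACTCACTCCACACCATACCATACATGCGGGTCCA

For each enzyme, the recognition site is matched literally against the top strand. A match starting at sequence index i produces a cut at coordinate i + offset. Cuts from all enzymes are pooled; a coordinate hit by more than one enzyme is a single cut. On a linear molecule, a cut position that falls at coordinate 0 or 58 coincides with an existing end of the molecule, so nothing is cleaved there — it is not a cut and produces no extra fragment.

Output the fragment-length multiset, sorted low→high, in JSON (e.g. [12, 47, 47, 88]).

[4,5,8,8,16,17]

Per-enzyme occurrences:
  NpsII (GAGGTT, off=1): no sites
  LmaIV ACTC/1: at [7, 24, 28] ⇒ [8, 25, 29]
  ZebX CCATA/1: at [36, 41] ⇒ [37, 42]
  RvuIII GTCCA/5: at [53] ⇒ [] (position 58 is a terminus of the linear molecule — no cut)

Pooled cuts: [8, 25, 29, 37, 42]

Fragments:
  [0,8): 8 bp
  [8,25): 17 bp
  [25,29): 4 bp
  [29,37): 8 bp
  [37,42): 5 bp
  [42,58): 16 bp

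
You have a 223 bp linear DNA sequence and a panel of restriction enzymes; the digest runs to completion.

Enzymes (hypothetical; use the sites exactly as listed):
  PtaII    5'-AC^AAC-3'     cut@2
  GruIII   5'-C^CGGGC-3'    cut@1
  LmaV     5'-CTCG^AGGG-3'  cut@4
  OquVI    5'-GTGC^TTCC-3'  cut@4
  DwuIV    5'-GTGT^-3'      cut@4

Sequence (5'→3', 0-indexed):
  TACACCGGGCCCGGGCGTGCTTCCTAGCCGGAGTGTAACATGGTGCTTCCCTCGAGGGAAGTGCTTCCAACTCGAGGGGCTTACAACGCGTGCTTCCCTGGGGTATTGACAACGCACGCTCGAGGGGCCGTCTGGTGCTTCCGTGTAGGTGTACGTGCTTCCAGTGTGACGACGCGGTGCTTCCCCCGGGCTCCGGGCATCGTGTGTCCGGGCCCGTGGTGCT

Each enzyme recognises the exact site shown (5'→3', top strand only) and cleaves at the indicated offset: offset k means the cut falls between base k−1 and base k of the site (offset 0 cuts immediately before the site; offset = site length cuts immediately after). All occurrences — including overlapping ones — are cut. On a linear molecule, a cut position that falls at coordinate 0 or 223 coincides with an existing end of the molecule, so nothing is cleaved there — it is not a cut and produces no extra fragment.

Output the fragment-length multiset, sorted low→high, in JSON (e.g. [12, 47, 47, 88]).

[1,2,5,6,6,6,6,7,8,8,9,9,9,10,10,10,10,12,12,13,15,16,16,17]

Per-enzyme occurrences:
  PtaII ACAAC/2: at [82, 108] ⇒ [84, 110]
  GruIII CCGGGC/1: at [4, 10, 185, 192, 207] ⇒ [5, 11, 186, 193, 208]
  LmaV CTCGAGGG/4: at [50, 70, 118] ⇒ [54, 74, 122]
  OquVI GTGCTTCC/4: at [16, 42, 60, 89, 134, 154, 176] ⇒ [20, 46, 64, 93, 138, 158, 180]
  DwuIV GTGT/4: at [32, 142, 148, 163, 201, 203] ⇒ [36, 146, 152, 167, 205, 207]

All cut coordinates (distinct, sorted): [5, 11, 20, 36, 46, 54, 64, 74, 84, 93, 110, 122, 138, 146, 152, 158, 167, 180, 186, 193, 205, 207, 208]

Fragment lengths:
  [0,5): 5 bp
  [5,11): 6 bp
  [11,20): 9 bp
  [20,36): 16 bp
  [36,46): 10 bp
  [46,54): 8 bp
  [54,64): 10 bp
  [64,74): 10 bp
  [74,84): 10 bp
  [84,93): 9 bp
  [93,110): 17 bp
  [110,122): 12 bp
  [122,138): 16 bp
  [138,146): 8 bp
  [146,152): 6 bp
  [152,158): 6 bp
  [158,167): 9 bp
  [167,180): 13 bp
  [180,186): 6 bp
  [186,193): 7 bp
  [193,205): 12 bp
  [205,207): 2 bp
  [207,208): 1 bp
  [208,223): 15 bp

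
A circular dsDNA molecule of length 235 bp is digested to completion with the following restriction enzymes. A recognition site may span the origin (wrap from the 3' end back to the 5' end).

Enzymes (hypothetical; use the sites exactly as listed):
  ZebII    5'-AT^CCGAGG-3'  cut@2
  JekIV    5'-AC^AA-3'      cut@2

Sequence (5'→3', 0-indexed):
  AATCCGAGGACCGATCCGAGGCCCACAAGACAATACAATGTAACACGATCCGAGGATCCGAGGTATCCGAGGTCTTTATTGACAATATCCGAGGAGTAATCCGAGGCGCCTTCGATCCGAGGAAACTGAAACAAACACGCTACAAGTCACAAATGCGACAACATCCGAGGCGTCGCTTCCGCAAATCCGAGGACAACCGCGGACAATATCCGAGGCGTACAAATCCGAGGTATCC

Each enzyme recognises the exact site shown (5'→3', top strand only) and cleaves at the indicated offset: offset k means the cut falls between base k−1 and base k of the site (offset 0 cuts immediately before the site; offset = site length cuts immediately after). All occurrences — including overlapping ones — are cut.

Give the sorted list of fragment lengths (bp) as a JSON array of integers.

Site scan:
  ZebII (ATCCGAGG, off=2): starts [1, 13, 47, 55, 64, 86, 98, 114, 162, 184, 207, 222] → cuts [3, 15, 49, 57, 66, 88, 100, 116, 164, 186, 209, 224]
  JekIV (ACAA, off=2): starts [24, 29, 34, 81, 130, 141, 148, 157, 192, 202, 218] → cuts [26, 31, 36, 83, 132, 143, 150, 159, 194, 204, 220]

Pooled cuts: [3, 15, 26, 31, 36, 49, 57, 66, 83, 88, 100, 116, 132, 143, 150, 159, 164, 186, 194, 204, 209, 220, 224]

Fragments:
  3→15: 12 bp
  15→26: 11 bp
  26→31: 5 bp
  31→36: 5 bp
  36→49: 13 bp
  49→57: 8 bp
  57→66: 9 bp
  66→83: 17 bp
  83→88: 5 bp
  88→100: 12 bp
  100→116: 16 bp
  116→132: 16 bp
  132→143: 11 bp
  143→150: 7 bp
  150→159: 9 bp
  159→164: 5 bp
  164→186: 22 bp
  186→194: 8 bp
  194→204: 10 bp
  204→209: 5 bp
  209→220: 11 bp
  220→224: 4 bp
  224→3 (wrap): 235-224+3 = 14 bp

[4,5,5,5,5,5,7,8,8,9,9,10,11,11,11,12,12,13,14,16,16,17,22]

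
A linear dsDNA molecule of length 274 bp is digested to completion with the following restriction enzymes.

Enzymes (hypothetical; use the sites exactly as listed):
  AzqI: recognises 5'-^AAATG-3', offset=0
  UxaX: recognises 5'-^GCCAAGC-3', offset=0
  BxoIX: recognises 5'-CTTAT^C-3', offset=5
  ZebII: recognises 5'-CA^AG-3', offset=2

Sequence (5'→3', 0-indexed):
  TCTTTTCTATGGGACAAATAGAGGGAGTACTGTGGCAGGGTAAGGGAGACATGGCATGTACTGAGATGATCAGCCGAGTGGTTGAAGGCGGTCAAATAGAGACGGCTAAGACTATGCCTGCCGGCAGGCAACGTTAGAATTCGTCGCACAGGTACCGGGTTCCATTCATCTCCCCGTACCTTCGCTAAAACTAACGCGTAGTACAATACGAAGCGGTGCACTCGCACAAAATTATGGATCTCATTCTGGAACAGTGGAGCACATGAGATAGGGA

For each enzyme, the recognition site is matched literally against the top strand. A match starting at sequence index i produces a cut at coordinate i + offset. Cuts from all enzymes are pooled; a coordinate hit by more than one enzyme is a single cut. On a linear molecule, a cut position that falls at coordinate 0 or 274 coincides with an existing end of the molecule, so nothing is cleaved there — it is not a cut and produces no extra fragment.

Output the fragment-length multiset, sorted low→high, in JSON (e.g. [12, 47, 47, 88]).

[274]

Per-enzyme occurrences:
  AzqI (AAATG, off=0): no sites
  UxaX (GCCAAGC, off=0): no sites
  BxoIX (CTTATC, off=5): no sites
  ZebII (CAAG, off=2): no sites

All cut coordinates (distinct, sorted): ∅

Fragments:
  no cuts → one linear fragment of 274 bp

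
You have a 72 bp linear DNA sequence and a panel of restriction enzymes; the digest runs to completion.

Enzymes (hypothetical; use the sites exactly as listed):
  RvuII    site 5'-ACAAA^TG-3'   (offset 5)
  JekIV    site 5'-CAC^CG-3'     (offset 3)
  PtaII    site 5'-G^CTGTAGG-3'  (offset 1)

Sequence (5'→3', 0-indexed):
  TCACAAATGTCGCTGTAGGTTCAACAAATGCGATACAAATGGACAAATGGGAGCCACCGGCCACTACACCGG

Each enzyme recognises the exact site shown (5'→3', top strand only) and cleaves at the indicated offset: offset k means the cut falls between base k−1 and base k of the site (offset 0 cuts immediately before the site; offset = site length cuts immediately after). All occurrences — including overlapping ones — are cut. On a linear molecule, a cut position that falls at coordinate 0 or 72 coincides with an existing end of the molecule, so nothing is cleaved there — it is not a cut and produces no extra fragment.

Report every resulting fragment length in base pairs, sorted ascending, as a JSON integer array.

Per-enzyme occurrences:
  RvuII ACAAATG/5: at [2, 23, 34, 42] ⇒ [7, 28, 39, 47]
  JekIV CACCG/3: at [54, 66] ⇒ [57, 69]
  PtaII GCTGTAGG/1: at [11] ⇒ [12]

Pooled cuts: [7, 12, 28, 39, 47, 57, 69]

Fragment lengths:
  [0,7): 7 bp
  [7,12): 5 bp
  [12,28): 16 bp
  [28,39): 11 bp
  [39,47): 8 bp
  [47,57): 10 bp
  [57,69): 12 bp
  [69,72): 3 bp

[3,5,7,8,10,11,12,16]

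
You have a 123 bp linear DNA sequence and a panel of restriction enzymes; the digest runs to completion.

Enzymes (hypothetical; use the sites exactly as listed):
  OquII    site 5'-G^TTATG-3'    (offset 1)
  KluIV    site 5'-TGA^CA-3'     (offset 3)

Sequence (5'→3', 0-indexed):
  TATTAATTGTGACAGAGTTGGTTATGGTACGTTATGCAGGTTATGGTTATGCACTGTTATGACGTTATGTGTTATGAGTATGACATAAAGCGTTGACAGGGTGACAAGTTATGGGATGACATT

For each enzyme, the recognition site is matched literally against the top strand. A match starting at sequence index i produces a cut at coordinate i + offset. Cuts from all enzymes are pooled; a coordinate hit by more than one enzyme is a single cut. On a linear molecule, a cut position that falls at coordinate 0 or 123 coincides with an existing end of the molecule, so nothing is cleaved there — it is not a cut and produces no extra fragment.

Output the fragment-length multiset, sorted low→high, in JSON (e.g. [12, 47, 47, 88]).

[4,4,6,7,8,8,9,9,10,10,11,12,12,13]

Scan for sites:
  OquII GTTATG/1: at [20, 30, 39, 45, 55, 63, 70, 107] ⇒ [21, 31, 40, 46, 56, 64, 71, 108]
  KluIV TGACA/3: at [9, 80, 93, 101, 116] ⇒ [12, 83, 96, 104, 119]

All cut coordinates (distinct, sorted): [12, 21, 31, 40, 46, 56, 64, 71, 83, 96, 104, 108, 119]

Fragments:
  [0,12): 12 bp
  [12,21): 9 bp
  [21,31): 10 bp
  [31,40): 9 bp
  [40,46): 6 bp
  [46,56): 10 bp
  [56,64): 8 bp
  [64,71): 7 bp
  [71,83): 12 bp
  [83,96): 13 bp
  [96,104): 8 bp
  [104,108): 4 bp
  [108,119): 11 bp
  [119,123): 4 bp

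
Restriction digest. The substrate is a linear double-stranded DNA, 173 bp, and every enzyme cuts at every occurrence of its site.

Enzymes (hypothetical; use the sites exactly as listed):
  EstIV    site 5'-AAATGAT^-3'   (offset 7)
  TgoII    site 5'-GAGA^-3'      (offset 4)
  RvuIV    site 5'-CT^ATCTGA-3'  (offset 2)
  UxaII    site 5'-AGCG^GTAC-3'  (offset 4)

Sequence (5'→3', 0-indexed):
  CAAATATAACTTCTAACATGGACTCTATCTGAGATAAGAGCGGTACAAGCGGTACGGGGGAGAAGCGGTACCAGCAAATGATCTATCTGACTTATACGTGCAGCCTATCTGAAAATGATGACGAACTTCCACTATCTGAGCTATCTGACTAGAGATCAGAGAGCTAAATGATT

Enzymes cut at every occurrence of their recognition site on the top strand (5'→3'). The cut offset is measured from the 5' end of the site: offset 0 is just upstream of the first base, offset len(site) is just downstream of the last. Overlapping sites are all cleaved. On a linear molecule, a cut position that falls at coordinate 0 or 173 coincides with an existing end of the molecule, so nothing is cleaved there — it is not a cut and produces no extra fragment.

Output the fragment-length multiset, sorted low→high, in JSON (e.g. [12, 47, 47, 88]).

[1,2,4,7,8,8,9,9,10,12,13,13,14,15,22,26]

Site scan:
  EstIV AAATGAT/7: at [75, 112, 165] ⇒ [82, 119, 172]
  TgoII GAGA/4: at [30, 59, 151, 158] ⇒ [34, 63, 155, 162]
  RvuIV CTATCTGA/2: at [24, 82, 104, 131, 140] ⇒ [26, 84, 106, 133, 142]
  UxaII AGCGGTAC/4: at [38, 47, 63] ⇒ [42, 51, 67]

All cut coordinates (distinct, sorted): [26, 34, 42, 51, 63, 67, 82, 84, 106, 119, 133, 142, 155, 162, 172]

Fragments:
  [0,26): 26 bp
  [26,34): 8 bp
  [34,42): 8 bp
  [42,51): 9 bp
  [51,63): 12 bp
  [63,67): 4 bp
  [67,82): 15 bp
  [82,84): 2 bp
  [84,106): 22 bp
  [106,119): 13 bp
  [119,133): 14 bp
  [133,142): 9 bp
  [142,155): 13 bp
  [155,162): 7 bp
  [162,172): 10 bp
  [172,173): 1 bp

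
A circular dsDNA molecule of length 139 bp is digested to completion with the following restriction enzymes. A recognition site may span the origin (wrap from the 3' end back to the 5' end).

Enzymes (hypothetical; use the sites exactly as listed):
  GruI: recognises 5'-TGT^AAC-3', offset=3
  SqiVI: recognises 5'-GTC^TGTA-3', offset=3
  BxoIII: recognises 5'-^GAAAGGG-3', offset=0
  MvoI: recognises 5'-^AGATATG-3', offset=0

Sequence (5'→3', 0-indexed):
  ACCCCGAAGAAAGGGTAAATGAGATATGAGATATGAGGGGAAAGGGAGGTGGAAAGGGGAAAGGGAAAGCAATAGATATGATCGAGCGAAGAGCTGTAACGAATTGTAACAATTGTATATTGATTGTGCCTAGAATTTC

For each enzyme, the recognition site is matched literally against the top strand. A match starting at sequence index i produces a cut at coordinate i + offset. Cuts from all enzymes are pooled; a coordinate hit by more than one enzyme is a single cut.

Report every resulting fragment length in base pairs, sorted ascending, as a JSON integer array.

Per-enzyme occurrences:
  GruI TGTAAC/3: at [94, 104] ⇒ [97, 107]
  SqiVI (GTCTGTA, off=3): no sites
  BxoIII GAAAGGG/0: at [8, 39, 51, 58] ⇒ [8, 39, 51, 58]
  MvoI AGATATG/0: at [21, 28, 73] ⇒ [21, 28, 73]

Pooled cuts: [8, 21, 28, 39, 51, 58, 73, 97, 107]

Fragments:
  8→21: 13 bp
  21→28: 7 bp
  28→39: 11 bp
  39→51: 12 bp
  51→58: 7 bp
  58→73: 15 bp
  73→97: 24 bp
  97→107: 10 bp
  107→8 (wrap): 139-107+8 = 40 bp

[7,7,10,11,12,13,15,24,40]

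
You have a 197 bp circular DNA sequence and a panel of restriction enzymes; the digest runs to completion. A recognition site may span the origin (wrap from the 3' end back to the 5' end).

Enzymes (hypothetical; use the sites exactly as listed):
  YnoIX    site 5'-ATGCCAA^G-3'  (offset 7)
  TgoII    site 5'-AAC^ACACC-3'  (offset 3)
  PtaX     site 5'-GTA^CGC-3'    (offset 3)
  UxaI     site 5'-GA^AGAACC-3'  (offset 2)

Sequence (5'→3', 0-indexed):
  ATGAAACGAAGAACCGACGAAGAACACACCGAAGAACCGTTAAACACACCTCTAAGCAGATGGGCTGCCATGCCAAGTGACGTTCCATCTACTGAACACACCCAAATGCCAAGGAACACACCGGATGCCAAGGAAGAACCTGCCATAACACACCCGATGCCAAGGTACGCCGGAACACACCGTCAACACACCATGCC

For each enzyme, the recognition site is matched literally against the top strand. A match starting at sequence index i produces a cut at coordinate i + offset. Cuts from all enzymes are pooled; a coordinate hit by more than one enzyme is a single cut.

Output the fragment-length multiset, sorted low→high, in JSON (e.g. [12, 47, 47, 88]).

[3,4,5,7,9,11,13,14,14,15,15,16,19,21,31]

Site scan:
  YnoIX (ATGCCAAG, off=7): starts [69, 105, 124, 156] → cuts [76, 112, 131, 163]
  TgoII (AACACACC, off=3): starts [22, 42, 94, 114, 146, 173, 184] → cuts [25, 45, 97, 117, 149, 176, 187]
  PtaX (GTACGC, off=3): starts [164] → cuts [167]
  UxaI (GAAGAACC, off=2): starts [7, 30, 132] → cuts [9, 32, 134]

All cut coordinates (distinct, sorted): [9, 25, 32, 45, 76, 97, 112, 117, 131, 134, 149, 163, 167, 176, 187]

Fragments:
  9→25: 16 bp
  25→32: 7 bp
  32→45: 13 bp
  45→76: 31 bp
  76→97: 21 bp
  97→112: 15 bp
  112→117: 5 bp
  117→131: 14 bp
  131→134: 3 bp
  134→149: 15 bp
  149→163: 14 bp
  163→167: 4 bp
  167→176: 9 bp
  176→187: 11 bp
  187→9 (wrap): 197-187+9 = 19 bp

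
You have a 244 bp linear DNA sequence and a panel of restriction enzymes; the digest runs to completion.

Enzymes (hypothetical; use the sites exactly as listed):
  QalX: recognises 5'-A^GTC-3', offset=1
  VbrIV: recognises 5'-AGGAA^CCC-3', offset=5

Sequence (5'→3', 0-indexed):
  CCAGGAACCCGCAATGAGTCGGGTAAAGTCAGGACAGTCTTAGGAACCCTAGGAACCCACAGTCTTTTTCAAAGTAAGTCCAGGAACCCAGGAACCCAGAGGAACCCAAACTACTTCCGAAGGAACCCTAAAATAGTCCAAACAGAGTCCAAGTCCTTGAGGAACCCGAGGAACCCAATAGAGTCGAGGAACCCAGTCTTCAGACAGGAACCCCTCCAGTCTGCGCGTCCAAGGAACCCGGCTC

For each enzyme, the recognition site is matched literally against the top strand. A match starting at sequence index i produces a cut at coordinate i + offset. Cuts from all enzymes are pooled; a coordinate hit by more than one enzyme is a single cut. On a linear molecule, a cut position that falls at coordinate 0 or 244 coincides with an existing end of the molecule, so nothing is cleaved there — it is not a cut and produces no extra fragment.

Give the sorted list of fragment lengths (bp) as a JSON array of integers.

Per-enzyme occurrences:
  QalX AGTC/1: at [16, 26, 35, 60, 76, 134, 145, 151, 181, 194, 217] ⇒ [17, 27, 36, 61, 77, 135, 146, 152, 182, 195, 218]
  VbrIV AGGAACCC/5: at [2, 41, 50, 81, 89, 99, 120, 159, 168, 186, 205, 231] ⇒ [7, 46, 55, 86, 94, 104, 125, 164, 173, 191, 210, 236]

All cut coordinates (distinct, sorted): [7, 17, 27, 36, 46, 55, 61, 77, 86, 94, 104, 125, 135, 146, 152, 164, 173, 182, 191, 195, 210, 218, 236]

Fragment lengths:
  [0,7): 7 bp
  [7,17): 10 bp
  [17,27): 10 bp
  [27,36): 9 bp
  [36,46): 10 bp
  [46,55): 9 bp
  [55,61): 6 bp
  [61,77): 16 bp
  [77,86): 9 bp
  [86,94): 8 bp
  [94,104): 10 bp
  [104,125): 21 bp
  [125,135): 10 bp
  [135,146): 11 bp
  [146,152): 6 bp
  [152,164): 12 bp
  [164,173): 9 bp
  [173,182): 9 bp
  [182,191): 9 bp
  [191,195): 4 bp
  [195,210): 15 bp
  [210,218): 8 bp
  [218,236): 18 bp
  [236,244): 8 bp

[4,6,6,7,8,8,8,9,9,9,9,9,9,10,10,10,10,10,11,12,15,16,18,21]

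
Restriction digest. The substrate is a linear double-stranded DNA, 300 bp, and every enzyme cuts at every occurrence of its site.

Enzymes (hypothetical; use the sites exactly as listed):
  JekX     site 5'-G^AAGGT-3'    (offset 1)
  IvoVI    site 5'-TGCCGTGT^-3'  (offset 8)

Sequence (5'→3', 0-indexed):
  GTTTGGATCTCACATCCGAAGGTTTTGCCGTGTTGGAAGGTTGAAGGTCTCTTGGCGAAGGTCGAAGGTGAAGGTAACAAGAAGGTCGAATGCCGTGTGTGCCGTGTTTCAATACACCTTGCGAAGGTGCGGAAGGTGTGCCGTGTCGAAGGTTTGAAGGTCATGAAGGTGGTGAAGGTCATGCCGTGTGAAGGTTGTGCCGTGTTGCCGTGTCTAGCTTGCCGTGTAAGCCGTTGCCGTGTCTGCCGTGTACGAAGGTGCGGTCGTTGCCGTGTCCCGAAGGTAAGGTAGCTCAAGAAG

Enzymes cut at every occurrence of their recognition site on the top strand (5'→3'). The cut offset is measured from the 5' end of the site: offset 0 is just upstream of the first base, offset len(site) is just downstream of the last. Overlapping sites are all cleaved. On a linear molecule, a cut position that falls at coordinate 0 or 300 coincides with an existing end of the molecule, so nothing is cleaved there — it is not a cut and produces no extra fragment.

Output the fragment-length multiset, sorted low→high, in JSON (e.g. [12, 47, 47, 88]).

[1,2,3,3,4,6,7,7,8,8,9,9,9,9,9,11,14,14,14,15,15,15,15,16,17,18,21,21]

Site scan:
  JekX GAAGGT/1: at [17, 35, 42, 56, 63, 69, 80, 122, 131, 147, 155, 164, 173, 189, 253, 278] ⇒ [18, 36, 43, 57, 64, 70, 81, 123, 132, 148, 156, 165, 174, 190, 254, 279]
  IvoVI TGCCGTGT/8: at [25, 90, 99, 138, 181, 197, 205, 219, 234, 243, 267] ⇒ [33, 98, 107, 146, 189, 205, 213, 227, 242, 251, 275]

Pooled cuts: [18, 33, 36, 43, 57, 64, 70, 81, 98, 107, 123, 132, 146, 148, 156, 165, 174, 189, 190, 205, 213, 227, 242, 251, 254, 275, 279]

Fragments:
  [0,18): 18 bp
  [18,33): 15 bp
  [33,36): 3 bp
  [36,43): 7 bp
  [43,57): 14 bp
  [57,64): 7 bp
  [64,70): 6 bp
  [70,81): 11 bp
  [81,98): 17 bp
  [98,107): 9 bp
  [107,123): 16 bp
  [123,132): 9 bp
  [132,146): 14 bp
  [146,148): 2 bp
  [148,156): 8 bp
  [156,165): 9 bp
  [165,174): 9 bp
  [174,189): 15 bp
  [189,190): 1 bp
  [190,205): 15 bp
  [205,213): 8 bp
  [213,227): 14 bp
  [227,242): 15 bp
  [242,251): 9 bp
  [251,254): 3 bp
  [254,275): 21 bp
  [275,279): 4 bp
  [279,300): 21 bp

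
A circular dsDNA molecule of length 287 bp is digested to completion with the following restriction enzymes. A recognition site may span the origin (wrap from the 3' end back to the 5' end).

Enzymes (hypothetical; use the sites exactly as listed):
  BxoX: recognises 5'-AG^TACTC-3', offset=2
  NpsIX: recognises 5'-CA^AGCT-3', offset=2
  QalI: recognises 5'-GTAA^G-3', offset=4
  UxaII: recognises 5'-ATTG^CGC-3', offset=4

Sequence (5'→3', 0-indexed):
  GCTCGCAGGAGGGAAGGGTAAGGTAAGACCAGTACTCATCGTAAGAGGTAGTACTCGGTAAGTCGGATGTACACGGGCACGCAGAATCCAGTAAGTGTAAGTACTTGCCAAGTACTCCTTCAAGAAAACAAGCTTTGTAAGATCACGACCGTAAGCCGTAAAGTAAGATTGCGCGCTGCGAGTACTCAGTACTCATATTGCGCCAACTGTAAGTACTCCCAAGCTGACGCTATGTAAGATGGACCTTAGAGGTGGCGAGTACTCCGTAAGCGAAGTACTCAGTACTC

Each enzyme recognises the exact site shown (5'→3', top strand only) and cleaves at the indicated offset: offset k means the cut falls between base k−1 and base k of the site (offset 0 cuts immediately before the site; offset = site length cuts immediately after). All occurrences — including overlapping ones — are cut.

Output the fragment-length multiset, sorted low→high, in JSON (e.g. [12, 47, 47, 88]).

[1,5,5,6,6,6,7,7,7,8,10,10,10,11,11,12,12,12,12,14,16,18,22,26,33]

Site scan:
  BxoX (AGTACTC, off=2): starts [30, 49, 110, 180, 187, 211, 257, 273, 280] → cuts [32, 51, 112, 182, 189, 213, 259, 275, 282]
  NpsIX (CAAGCT, off=2): starts [128, 219] → cuts [130, 221]
  QalI (GTAAG, off=4): starts [17, 22, 40, 57, 90, 96, 136, 150, 162, 208, 233, 265] → cuts [21, 26, 44, 61, 94, 100, 140, 154, 166, 212, 237, 269]
  UxaII (ATTGCGC, off=4): starts [167, 196] → cuts [171, 200]

Pooled cuts: [21, 26, 32, 44, 51, 61, 94, 100, 112, 130, 140, 154, 166, 171, 182, 189, 200, 212, 213, 221, 237, 259, 269, 275, 282]

Fragments:
  21→26: 5 bp
  26→32: 6 bp
  32→44: 12 bp
  44→51: 7 bp
  51→61: 10 bp
  61→94: 33 bp
  94→100: 6 bp
  100→112: 12 bp
  112→130: 18 bp
  130→140: 10 bp
  140→154: 14 bp
  154→166: 12 bp
  166→171: 5 bp
  171→182: 11 bp
  182→189: 7 bp
  189→200: 11 bp
  200→212: 12 bp
  212→213: 1 bp
  213→221: 8 bp
  221→237: 16 bp
  237→259: 22 bp
  259→269: 10 bp
  269→275: 6 bp
  275→282: 7 bp
  282→21 (wrap): 287-282+21 = 26 bp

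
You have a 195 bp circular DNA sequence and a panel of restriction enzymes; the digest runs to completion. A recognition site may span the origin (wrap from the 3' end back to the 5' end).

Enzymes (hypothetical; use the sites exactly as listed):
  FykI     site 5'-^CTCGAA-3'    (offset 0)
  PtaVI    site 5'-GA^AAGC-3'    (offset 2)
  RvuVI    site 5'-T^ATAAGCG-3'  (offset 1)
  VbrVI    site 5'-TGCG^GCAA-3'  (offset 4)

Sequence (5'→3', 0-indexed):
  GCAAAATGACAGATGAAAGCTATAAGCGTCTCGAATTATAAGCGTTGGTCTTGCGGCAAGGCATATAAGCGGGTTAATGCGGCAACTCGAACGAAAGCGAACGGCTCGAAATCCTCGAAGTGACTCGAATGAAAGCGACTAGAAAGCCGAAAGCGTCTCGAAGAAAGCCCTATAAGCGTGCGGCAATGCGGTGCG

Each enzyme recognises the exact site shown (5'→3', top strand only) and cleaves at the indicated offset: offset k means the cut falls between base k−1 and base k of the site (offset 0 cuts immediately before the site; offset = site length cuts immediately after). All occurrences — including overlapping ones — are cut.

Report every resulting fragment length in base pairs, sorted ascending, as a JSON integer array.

[4,5,6,7,7,8,8,8,9,9,9,9,10,10,11,11,13,16,17,18]

Scan for sites:
  FykI CTCGAA/0: at [29, 85, 104, 113, 123, 156] ⇒ [29, 85, 104, 113, 123, 156]
  PtaVI GAAAGC/2: at [14, 92, 130, 141, 148, 162] ⇒ [16, 94, 132, 143, 150, 164]
  RvuVI TATAAGCG/1: at [20, 36, 63, 170] ⇒ [21, 37, 64, 171]
  VbrVI TGCGGCAA/4: at [51, 77, 178, 191] ⇒ [0, 55, 81, 182]

Pooled cuts: [0, 16, 21, 29, 37, 55, 64, 81, 85, 94, 104, 113, 123, 132, 143, 150, 156, 164, 171, 182]

Fragments:
  0→16: 16 bp
  16→21: 5 bp
  21→29: 8 bp
  29→37: 8 bp
  37→55: 18 bp
  55→64: 9 bp
  64→81: 17 bp
  81→85: 4 bp
  85→94: 9 bp
  94→104: 10 bp
  104→113: 9 bp
  113→123: 10 bp
  123→132: 9 bp
  132→143: 11 bp
  143→150: 7 bp
  150→156: 6 bp
  156→164: 8 bp
  164→171: 7 bp
  171→182: 11 bp
  182→0 (wrap): 195-182+0 = 13 bp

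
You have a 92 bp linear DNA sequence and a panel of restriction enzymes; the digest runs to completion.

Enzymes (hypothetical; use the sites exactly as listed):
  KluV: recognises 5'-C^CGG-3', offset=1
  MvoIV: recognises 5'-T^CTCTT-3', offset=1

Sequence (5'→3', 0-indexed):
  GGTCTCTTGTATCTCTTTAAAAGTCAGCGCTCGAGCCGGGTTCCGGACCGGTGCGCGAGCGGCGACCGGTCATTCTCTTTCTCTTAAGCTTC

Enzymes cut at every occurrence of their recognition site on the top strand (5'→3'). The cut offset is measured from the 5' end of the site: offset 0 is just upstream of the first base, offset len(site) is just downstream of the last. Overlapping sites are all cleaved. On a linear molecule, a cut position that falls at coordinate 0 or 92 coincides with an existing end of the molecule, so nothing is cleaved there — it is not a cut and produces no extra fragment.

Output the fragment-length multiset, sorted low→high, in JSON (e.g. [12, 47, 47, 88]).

[3,5,6,7,8,9,12,18,24]

Scan for sites:
  KluV (CCGG, off=1): starts [35, 42, 47, 65] → cuts [36, 43, 48, 66]
  MvoIV (TCTCTT, off=1): starts [2, 11, 73, 79] → cuts [3, 12, 74, 80]

Pooled cuts: [3, 12, 36, 43, 48, 66, 74, 80]

Fragment lengths:
  [0,3): 3 bp
  [3,12): 9 bp
  [12,36): 24 bp
  [36,43): 7 bp
  [43,48): 5 bp
  [48,66): 18 bp
  [66,74): 8 bp
  [74,80): 6 bp
  [80,92): 12 bp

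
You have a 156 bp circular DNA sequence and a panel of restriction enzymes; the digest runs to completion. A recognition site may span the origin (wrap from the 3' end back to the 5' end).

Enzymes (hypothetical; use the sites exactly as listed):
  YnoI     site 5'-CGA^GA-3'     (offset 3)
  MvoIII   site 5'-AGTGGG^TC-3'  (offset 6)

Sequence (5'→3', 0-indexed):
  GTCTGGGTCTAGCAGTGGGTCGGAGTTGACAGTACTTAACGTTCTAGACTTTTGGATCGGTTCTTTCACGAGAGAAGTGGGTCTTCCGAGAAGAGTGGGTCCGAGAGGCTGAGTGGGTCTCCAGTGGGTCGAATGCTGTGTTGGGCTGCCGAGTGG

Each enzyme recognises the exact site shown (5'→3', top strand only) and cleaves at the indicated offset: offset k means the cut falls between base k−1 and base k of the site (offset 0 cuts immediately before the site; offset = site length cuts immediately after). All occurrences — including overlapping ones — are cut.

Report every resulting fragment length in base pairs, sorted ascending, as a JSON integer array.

[5,8,10,10,11,13,18,29,52]

Scan for sites:
  YnoI CGAGA/3: at [68, 86, 101] ⇒ [71, 89, 104]
  MvoIII AGTGGGTC/6: at [13, 75, 93, 111, 122, 151] ⇒ [1, 19, 81, 99, 117, 128]

Pooled cuts: [1, 19, 71, 81, 89, 99, 104, 117, 128]

Fragment lengths:
  1→19: 18 bp
  19→71: 52 bp
  71→81: 10 bp
  81→89: 8 bp
  89→99: 10 bp
  99→104: 5 bp
  104→117: 13 bp
  117→128: 11 bp
  128→1 (wrap): 156-128+1 = 29 bp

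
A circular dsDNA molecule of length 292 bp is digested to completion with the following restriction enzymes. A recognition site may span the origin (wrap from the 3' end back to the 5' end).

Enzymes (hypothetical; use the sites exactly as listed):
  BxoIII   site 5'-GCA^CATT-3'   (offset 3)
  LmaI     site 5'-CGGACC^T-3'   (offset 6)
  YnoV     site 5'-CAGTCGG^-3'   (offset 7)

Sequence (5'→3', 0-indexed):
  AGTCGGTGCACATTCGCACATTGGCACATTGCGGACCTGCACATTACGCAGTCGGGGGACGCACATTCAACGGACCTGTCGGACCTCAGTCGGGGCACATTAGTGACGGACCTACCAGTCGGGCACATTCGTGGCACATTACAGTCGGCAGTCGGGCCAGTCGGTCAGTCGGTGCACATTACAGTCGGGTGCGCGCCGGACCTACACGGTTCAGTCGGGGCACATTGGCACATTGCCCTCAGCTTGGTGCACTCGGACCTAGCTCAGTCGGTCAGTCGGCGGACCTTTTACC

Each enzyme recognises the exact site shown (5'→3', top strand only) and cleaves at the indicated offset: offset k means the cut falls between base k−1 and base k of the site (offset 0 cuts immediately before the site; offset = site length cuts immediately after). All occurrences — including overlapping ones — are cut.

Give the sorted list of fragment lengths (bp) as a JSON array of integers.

[3,4,4,4,4,4,6,7,8,8,8,8,8,8,8,9,9,10,11,11,12,12,12,13,13,14,14,15,16,29]

Per-enzyme occurrences:
  BxoIII GCACATT/3: at [7, 15, 23, 38, 60, 94, 122, 133, 173, 219, 227] ⇒ [10, 18, 26, 41, 63, 97, 125, 136, 176, 222, 230]
  LmaI CGGACCT/6: at [31, 70, 79, 106, 196, 253, 279] ⇒ [37, 76, 85, 112, 202, 259, 285]
  YnoV CAGTCGG/7: at [48, 86, 115, 141, 148, 157, 165, 181, 211, 264, 272, 291] ⇒ [6, 55, 93, 122, 148, 155, 164, 172, 188, 218, 271, 279]

Pooled cuts: [6, 10, 18, 26, 37, 41, 55, 63, 76, 85, 93, 97, 112, 122, 125, 136, 148, 155, 164, 172, 176, 188, 202, 218, 222, 230, 259, 271, 279, 285]

Fragments:
  6→10: 4 bp
  10→18: 8 bp
  18→26: 8 bp
  26→37: 11 bp
  37→41: 4 bp
  41→55: 14 bp
  55→63: 8 bp
  63→76: 13 bp
  76→85: 9 bp
  85→93: 8 bp
  93→97: 4 bp
  97→112: 15 bp
  112→122: 10 bp
  122→125: 3 bp
  125→136: 11 bp
  136→148: 12 bp
  148→155: 7 bp
  155→164: 9 bp
  164→172: 8 bp
  172→176: 4 bp
  176→188: 12 bp
  188→202: 14 bp
  202→218: 16 bp
  218→222: 4 bp
  222→230: 8 bp
  230→259: 29 bp
  259→271: 12 bp
  271→279: 8 bp
  279→285: 6 bp
  285→6 (wrap): 292-285+6 = 13 bp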